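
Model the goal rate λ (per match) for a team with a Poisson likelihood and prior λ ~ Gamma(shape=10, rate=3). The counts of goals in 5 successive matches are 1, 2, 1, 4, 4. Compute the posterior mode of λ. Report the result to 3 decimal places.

Σxᵢ = 1+2+1+4+4 = 12, with n = 5.
Posterior ∝ λ^9e^(−3λ) · λ^12e^(−5λ) = λ^21e^(−8λ), i.e. Gamma(shape=22, rate=8).
The mode of a Gamma(a, b) with a ≥ 1 (shape–rate) is (a−1)/b = 21/8 ≈ 2.625.

λ̂_MAP = 2.625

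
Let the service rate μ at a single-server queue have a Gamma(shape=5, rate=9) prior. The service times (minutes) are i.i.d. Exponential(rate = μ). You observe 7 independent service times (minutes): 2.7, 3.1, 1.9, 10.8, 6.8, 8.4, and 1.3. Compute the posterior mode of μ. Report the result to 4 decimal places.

μ̂_MAP = 0.2500

The Exponential(rate=μ) likelihood is ∝ μ^n e^(−μΣtᵢ). Here n = 7 and Σtᵢ = 2.7 + 3.1 + 1.9 + 10.8 + 6.8 + 8.4 + 1.3 = 35.
Posterior ∝ μ^4e^(−9μ) · μ^7e^(−35μ) = μ^11e^(−44μ), i.e. Gamma(12, 44).
Mode = (a−1)/b = 11/44 ≈ 0.2500.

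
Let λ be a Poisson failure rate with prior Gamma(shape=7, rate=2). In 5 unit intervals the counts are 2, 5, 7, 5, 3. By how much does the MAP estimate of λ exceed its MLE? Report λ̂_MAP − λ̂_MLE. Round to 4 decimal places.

MAP − MLE = -0.4000

Σxᵢ = 22. Posterior is Gamma(29, 7); MAP = (29−1)/7 = 28/7 ≈ 4.00000.
MLE = x̄ = 22/5 ≈ 4.40000.
Difference = 28/7 − 22/5 = -2/5 ≈ -0.4000.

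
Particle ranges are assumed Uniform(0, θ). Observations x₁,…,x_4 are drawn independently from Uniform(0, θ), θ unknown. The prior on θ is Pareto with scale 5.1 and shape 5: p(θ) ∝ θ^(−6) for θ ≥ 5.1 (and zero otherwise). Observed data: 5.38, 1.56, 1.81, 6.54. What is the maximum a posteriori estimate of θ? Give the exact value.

The Uniform(0, θ) likelihood is θ^(−n) for θ ≥ max(xᵢ), zero otherwise. Here max(xᵢ) = 6.54.
Posterior ∝ θ^(−6) · θ^(−4) = θ^(−10) on θ ≥ max(5.1, 6.54) = 6.54.
This density is strictly decreasing in θ, so the posterior mode lies at the lower boundary of the support.

θ̂_MAP = 6.54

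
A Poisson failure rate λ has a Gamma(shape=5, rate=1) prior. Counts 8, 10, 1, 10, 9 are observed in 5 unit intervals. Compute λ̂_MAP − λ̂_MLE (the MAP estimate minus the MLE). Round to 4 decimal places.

MAP − MLE = -0.6000

Σxᵢ = 38. Posterior is Gamma(43, 6); MAP = (43−1)/6 = 42/6 ≈ 7.00000.
MLE = x̄ = 38/5 ≈ 7.60000.
Difference = 42/6 − 38/5 = -3/5 ≈ -0.6000.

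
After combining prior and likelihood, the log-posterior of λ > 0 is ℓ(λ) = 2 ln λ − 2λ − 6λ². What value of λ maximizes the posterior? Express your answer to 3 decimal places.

λ̂_MAP = 0.333

ℓ'(λ) = 2/λ − 2 − 12λ. Setting this to zero and multiplying by λ: 12λ² + 2λ − 2 = 0.
λ = (−2 + √(2² + 4·12·2)) / (2·12) = (−2 + √100) / 24 = (−2 + 10)/24 = 1/3.
ℓ''(λ) = −2/λ² − 12 < 0, confirming a maximum.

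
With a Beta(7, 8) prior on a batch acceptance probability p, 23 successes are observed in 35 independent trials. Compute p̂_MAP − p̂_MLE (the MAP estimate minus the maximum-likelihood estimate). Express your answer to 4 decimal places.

MAP − MLE = -0.0530

Posterior is Beta(30, 20); MAP = (30−1)/(50−2) = 29/48 ≈ 0.60417.
MLE ignores the prior: p̂_MLE = k/n = 23/35 ≈ 0.65714.
Difference = 29/48 − 23/35 = -89/1680 ≈ -0.0530.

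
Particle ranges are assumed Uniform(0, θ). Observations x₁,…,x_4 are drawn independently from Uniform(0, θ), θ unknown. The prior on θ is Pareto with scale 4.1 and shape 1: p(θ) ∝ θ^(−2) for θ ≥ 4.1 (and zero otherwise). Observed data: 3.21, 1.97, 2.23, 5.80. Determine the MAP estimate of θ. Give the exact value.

The Uniform(0, θ) likelihood is θ^(−n) for θ ≥ max(xᵢ), zero otherwise. Here max(xᵢ) = 5.80.
Posterior ∝ θ^(−2) · θ^(−4) = θ^(−6) on θ ≥ max(4.1, 5.80) = 5.80.
This density is strictly decreasing in θ, so the posterior mode lies at the lower boundary of the support.

θ̂_MAP = 5.80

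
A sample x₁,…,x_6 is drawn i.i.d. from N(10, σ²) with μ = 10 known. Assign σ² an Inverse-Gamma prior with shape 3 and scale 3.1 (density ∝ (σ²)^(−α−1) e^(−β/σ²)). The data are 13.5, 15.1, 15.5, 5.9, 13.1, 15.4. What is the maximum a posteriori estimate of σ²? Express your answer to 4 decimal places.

Sum of squared deviations about the known mean: SS = (13.5−10)² + (15.1−10)² + (15.5−10)² + (5.9−10)² + (13.1−10)² + (15.4−10)² = 124.09.
The Normal likelihood contributes (σ²)^(−n/2) exp(−SS/(2σ²)), so the posterior is Inverse-Gamma(α + n/2, β + SS/2) = Inverse-Gamma(6, 65.145).
The mode of Inverse-Gamma(a, b) is b/(a+1) = 65.145/7 ≈ 9.3064.

σ̂²_MAP = 9.3064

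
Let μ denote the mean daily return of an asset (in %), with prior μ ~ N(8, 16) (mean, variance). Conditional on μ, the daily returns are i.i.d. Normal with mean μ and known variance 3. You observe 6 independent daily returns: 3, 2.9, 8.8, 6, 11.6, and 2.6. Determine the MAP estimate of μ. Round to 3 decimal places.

n = 6; x̄ = (3 + 2.9 + 8.8 + 6 + 11.6 + 2.6)/6 = 34.9/6 = 349/60 ≈ 5.8167.
For a Normal prior and Normal likelihood with known variance, the posterior is Normal; its mode equals its mean, the precision-weighted average.
Prior precision 1/σ₀² = 1/16 = 0.0625; data precision n/σ² = 6/3 = 2.
μ̂ = (0.0625·8 + 2·(349/60)) / (0.0625 + 2) = (182/15)/2.0625 = 2912/495 ≈ 5.883.

μ̂_MAP = 5.883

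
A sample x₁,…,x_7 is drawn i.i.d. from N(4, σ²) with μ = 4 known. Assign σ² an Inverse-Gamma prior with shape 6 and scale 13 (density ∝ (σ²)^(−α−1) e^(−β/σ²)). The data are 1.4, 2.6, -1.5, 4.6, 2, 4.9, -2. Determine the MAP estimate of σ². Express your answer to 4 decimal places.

σ̂²_MAP = 5.0543

Sum of squared deviations about the known mean: SS = (1.4−4)² + (2.6−4)² + (-1.5−4)² + (4.6−4)² + (2−4)² + (4.9−4)² + (-2−4)² = 80.14.
The Normal likelihood contributes (σ²)^(−n/2) exp(−SS/(2σ²)), so the posterior is Inverse-Gamma(α + n/2, β + SS/2) = Inverse-Gamma(9.5, 53.07).
The mode of Inverse-Gamma(a, b) is b/(a+1) = 53.07/10.5 ≈ 5.0543.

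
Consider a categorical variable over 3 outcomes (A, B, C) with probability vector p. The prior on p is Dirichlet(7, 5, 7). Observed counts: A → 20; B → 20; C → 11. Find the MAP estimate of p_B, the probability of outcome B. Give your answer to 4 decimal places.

The posterior is Dirichlet(αᵢ + nᵢ) = Dirichlet(27, 25, 18).
For a Dirichlet(a₁,…,a_K) with all aᵢ > 1, the mode has j-th component (aⱼ − 1)/(Σaᵢ − K).
Here Σaᵢ = 70 and K = 3, so p_B = (25 − 1)/(70 − 3) = 24/67 ≈ 0.3582.

MAP estimate of p_B = 0.3582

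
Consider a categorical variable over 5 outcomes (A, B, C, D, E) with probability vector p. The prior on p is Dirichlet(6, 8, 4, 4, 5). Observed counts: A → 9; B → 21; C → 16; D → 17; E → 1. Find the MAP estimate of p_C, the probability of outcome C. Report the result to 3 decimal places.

The posterior is Dirichlet(αᵢ + nᵢ) = Dirichlet(15, 29, 20, 21, 6).
For a Dirichlet(a₁,…,a_K) with all aᵢ > 1, the mode has j-th component (aⱼ − 1)/(Σaᵢ − K).
Here Σaᵢ = 91 and K = 5, so p_C = (20 − 1)/(91 − 5) = 19/86 ≈ 0.221.

MAP estimate of p_C = 0.221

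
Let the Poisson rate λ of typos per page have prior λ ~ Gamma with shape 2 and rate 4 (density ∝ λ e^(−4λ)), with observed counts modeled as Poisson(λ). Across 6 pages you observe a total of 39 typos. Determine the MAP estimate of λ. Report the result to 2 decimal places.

Σxᵢ = 39, n = 6.
Posterior ∝ λe^(−4λ) · λ^39e^(−6λ) = λ^40e^(−10λ), i.e. Gamma(shape=41, rate=10).
The mode of a Gamma(a, b) with a ≥ 1 (shape–rate) is (a−1)/b = 40/10 ≈ 4.00.

λ̂_MAP = 4.00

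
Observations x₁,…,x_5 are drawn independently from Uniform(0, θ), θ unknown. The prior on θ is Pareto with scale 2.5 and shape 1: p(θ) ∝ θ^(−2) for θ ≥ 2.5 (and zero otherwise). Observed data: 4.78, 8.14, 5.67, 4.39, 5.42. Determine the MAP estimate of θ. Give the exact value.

θ̂_MAP = 8.14

The Uniform(0, θ) likelihood is θ^(−n) for θ ≥ max(xᵢ), zero otherwise. Here max(xᵢ) = 8.14.
Posterior ∝ θ^(−2) · θ^(−5) = θ^(−7) on θ ≥ max(2.5, 8.14) = 8.14.
This density is strictly decreasing in θ, so the posterior mode lies at the lower boundary of the support.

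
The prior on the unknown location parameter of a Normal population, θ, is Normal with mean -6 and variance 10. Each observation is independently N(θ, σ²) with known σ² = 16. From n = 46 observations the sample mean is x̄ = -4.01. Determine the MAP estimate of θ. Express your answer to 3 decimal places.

θ̂_MAP = -4.077

n = 46, x̄ = -4.01.
For a Normal prior and Normal likelihood with known variance, the posterior is Normal; its mode equals its mean, the precision-weighted average.
Prior precision 1/σ₀² = 1/10 = 0.1; data precision n/σ² = 46/16 = 2.875.
θ̂ = (0.1·(-6) + 2.875·(-4.01)) / (0.1 + 2.875) = (-12.12875)/2.975 = -9703/2380 ≈ -4.077.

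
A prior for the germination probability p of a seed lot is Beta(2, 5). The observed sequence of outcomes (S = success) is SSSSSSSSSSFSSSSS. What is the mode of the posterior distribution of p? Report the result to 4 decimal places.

Prior: Beta(2, 5).
Data: 15 successes in 16 trials (from the sequence). The binomial likelihood contributes p^15(1−p)^1, so the posterior is Beta(2+15, 5+1) = Beta(17, 6).
For Beta(a, b) with a, b > 1 the mode is (a−1)/(a+b−2) = 16/21 ≈ 0.7619.

p̂_MAP = 0.7619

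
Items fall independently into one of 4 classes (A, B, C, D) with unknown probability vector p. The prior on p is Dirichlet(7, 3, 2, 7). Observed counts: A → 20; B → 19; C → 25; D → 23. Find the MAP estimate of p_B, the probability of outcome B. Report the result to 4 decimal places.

The posterior is Dirichlet(αᵢ + nᵢ) = Dirichlet(27, 22, 27, 30).
For a Dirichlet(a₁,…,a_K) with all aᵢ > 1, the mode has j-th component (aⱼ − 1)/(Σaᵢ − K).
Here Σaᵢ = 106 and K = 4, so p_B = (22 − 1)/(106 − 4) = 21/102 ≈ 0.2059.

MAP estimate of p_B = 0.2059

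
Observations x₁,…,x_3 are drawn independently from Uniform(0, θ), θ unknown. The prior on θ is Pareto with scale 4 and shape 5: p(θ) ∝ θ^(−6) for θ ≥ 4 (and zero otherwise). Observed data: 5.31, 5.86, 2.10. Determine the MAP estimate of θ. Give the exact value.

θ̂_MAP = 5.86

The Uniform(0, θ) likelihood is θ^(−n) for θ ≥ max(xᵢ), zero otherwise. Here max(xᵢ) = 5.86.
Posterior ∝ θ^(−6) · θ^(−3) = θ^(−9) on θ ≥ max(4, 5.86) = 5.86.
This density is strictly decreasing in θ, so the posterior mode lies at the lower boundary of the support.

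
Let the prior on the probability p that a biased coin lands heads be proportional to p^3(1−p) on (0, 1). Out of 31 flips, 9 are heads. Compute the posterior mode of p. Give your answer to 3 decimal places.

The prior density ∝ p^3(1−p)^1 is the kernel of Beta(4, 2).
Data: 9 successes in 31 trials. The binomial likelihood contributes p^9(1−p)^22, so the posterior is Beta(4+9, 2+22) = Beta(13, 24).
For Beta(a, b) with a, b > 1 the mode is (a−1)/(a+b−2) = 12/35 ≈ 0.343.

p̂_MAP = 0.343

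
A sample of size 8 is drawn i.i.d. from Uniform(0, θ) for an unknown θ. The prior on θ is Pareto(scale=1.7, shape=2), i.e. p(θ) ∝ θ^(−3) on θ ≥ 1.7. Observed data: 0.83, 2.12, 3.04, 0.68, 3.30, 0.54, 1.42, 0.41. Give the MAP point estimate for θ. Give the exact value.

The Uniform(0, θ) likelihood is θ^(−n) for θ ≥ max(xᵢ), zero otherwise. Here max(xᵢ) = 3.30.
Posterior ∝ θ^(−3) · θ^(−8) = θ^(−11) on θ ≥ max(1.7, 3.30) = 3.30.
This density is strictly decreasing in θ, so the posterior mode lies at the lower boundary of the support.

θ̂_MAP = 3.30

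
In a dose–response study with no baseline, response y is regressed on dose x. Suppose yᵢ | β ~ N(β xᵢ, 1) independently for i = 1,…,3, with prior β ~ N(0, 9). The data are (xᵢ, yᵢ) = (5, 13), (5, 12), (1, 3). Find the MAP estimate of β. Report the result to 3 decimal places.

β̂_MAP = 2.504

log p(β | y) = −Σ(yᵢ − βxᵢ)²/(2·1) − β²/(2·9) + const.
Setting the derivative to zero: Σxᵢ(yᵢ − βxᵢ)/1 − β/9 = 0, so β = Σxᵢyᵢ / (Σxᵢ² + σ²/τ²).
Σxᵢyᵢ = 5·13 + 5·12 + 1·3 = 128; Σxᵢ² = 51; σ²/τ² = 1/9.
β̂_MAP = 128 / (51 + 1/9) = 128/(460/9) = 288/115 ≈ 2.504.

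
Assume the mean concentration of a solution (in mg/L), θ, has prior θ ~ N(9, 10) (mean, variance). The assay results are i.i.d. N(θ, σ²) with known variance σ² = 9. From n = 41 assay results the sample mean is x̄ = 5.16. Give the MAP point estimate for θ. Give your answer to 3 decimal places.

θ̂_MAP = 5.242

n = 41, x̄ = 5.16.
For a Normal prior and Normal likelihood with known variance, the posterior is Normal; its mode equals its mean, the precision-weighted average.
Prior precision 1/σ₀² = 1/10 = 0.1; data precision n/σ² = 41/9.
θ̂ = (0.1·9 + (41/9)·5.16) / (0.1 + 41/9) = (3661/150)/(419/90) = 10983/2095 ≈ 5.242.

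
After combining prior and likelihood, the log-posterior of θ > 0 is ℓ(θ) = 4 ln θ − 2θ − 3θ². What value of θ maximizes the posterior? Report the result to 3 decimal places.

θ̂_MAP = 0.667

ℓ'(θ) = 4/θ − 2 − 6θ. Setting this to zero and multiplying by θ: 6θ² + 2θ − 4 = 0.
θ = (−2 + √(2² + 4·6·4)) / (2·6) = (−2 + √100) / 12 = (−2 + 10)/12 = 2/3.
ℓ''(θ) = −4/θ² − 6 < 0, confirming a maximum.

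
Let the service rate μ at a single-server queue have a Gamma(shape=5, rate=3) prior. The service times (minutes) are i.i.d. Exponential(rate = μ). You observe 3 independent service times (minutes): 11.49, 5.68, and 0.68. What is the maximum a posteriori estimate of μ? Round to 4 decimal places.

The Exponential(rate=μ) likelihood is ∝ μ^n e^(−μΣtᵢ). Here n = 3 and Σtᵢ = 11.49 + 5.68 + 0.68 = 17.85.
Posterior ∝ μ^4e^(−3μ) · μ^3e^(−17.85μ) = μ^7e^(−20.85μ), i.e. Gamma(8, 20.85).
Mode = (a−1)/b = 7/20.85 ≈ 0.3357.

μ̂_MAP = 0.3357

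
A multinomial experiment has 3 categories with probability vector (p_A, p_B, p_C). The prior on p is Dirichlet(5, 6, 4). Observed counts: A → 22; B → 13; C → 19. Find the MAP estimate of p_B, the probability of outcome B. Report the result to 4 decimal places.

The posterior is Dirichlet(αᵢ + nᵢ) = Dirichlet(27, 19, 23).
For a Dirichlet(a₁,…,a_K) with all aᵢ > 1, the mode has j-th component (aⱼ − 1)/(Σaᵢ − K).
Here Σaᵢ = 69 and K = 3, so p_B = (19 − 1)/(69 − 3) = 18/66 ≈ 0.2727.

MAP estimate of p_B = 0.2727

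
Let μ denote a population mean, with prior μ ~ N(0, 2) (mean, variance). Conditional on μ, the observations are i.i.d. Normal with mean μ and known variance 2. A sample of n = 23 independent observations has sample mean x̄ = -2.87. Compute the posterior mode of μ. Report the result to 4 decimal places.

n = 23, x̄ = -2.87.
For a Normal prior and Normal likelihood with known variance, the posterior is Normal; its mode equals its mean, the precision-weighted average.
Prior precision 1/σ₀² = 1/2 = 0.5; data precision n/σ² = 23/2 = 11.5.
μ̂ = (0.5·0 + 11.5·(-2.87)) / (0.5 + 11.5) = (-33.005)/12 = -6601/2400 ≈ -2.7504.

μ̂_MAP = -2.7504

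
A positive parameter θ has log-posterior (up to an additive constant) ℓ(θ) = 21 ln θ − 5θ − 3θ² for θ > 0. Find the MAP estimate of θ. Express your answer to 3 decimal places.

ℓ'(θ) = 21/θ − 5 − 6θ. Setting this to zero and multiplying by θ: 6θ² + 5θ − 21 = 0.
θ = (−5 + √(5² + 4·6·21)) / (2·6) = (−5 + √529) / 12 = (−5 + 23)/12 = 3/2.
ℓ''(θ) = −21/θ² − 6 < 0, confirming a maximum.

θ̂_MAP = 1.500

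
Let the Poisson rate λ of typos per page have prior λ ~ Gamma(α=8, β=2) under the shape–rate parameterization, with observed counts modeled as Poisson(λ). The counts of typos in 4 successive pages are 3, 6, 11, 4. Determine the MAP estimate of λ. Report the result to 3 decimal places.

Σxᵢ = 3+6+11+4 = 24, with n = 4.
Posterior ∝ λ^7e^(−2λ) · λ^24e^(−4λ) = λ^31e^(−6λ), i.e. Gamma(shape=32, rate=6).
The mode of a Gamma(a, b) with a ≥ 1 (shape–rate) is (a−1)/b = 31/6 ≈ 5.167.

λ̂_MAP = 5.167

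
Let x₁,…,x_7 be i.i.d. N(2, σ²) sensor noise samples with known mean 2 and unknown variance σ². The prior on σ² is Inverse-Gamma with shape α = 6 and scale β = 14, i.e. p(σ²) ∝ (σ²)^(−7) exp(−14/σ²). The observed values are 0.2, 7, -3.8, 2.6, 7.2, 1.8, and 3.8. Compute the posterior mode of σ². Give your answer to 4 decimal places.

Sum of squared deviations about the known mean: SS = (0.2−2)² + (7−2)² + (-3.8−2)² + (2.6−2)² + (7.2−2)² + (1.8−2)² + (3.8−2)² = 92.56.
The Normal likelihood contributes (σ²)^(−n/2) exp(−SS/(2σ²)), so the posterior is Inverse-Gamma(α + n/2, β + SS/2) = Inverse-Gamma(9.5, 60.28).
The mode of Inverse-Gamma(a, b) is b/(a+1) = 60.28/10.5 ≈ 5.7410.

σ̂²_MAP = 5.7410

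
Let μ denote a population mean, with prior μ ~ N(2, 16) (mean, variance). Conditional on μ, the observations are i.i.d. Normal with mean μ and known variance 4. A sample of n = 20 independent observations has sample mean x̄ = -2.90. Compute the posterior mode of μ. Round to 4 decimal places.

μ̂_MAP = -2.8395

n = 20, x̄ = -2.90.
For a Normal prior and Normal likelihood with known variance, the posterior is Normal; its mode equals its mean, the precision-weighted average.
Prior precision 1/σ₀² = 1/16 = 0.0625; data precision n/σ² = 20/4 = 5.
μ̂ = (0.0625·2 + 5·(-2.9)) / (0.0625 + 5) = (-14.375)/5.0625 = -230/81 ≈ -2.8395.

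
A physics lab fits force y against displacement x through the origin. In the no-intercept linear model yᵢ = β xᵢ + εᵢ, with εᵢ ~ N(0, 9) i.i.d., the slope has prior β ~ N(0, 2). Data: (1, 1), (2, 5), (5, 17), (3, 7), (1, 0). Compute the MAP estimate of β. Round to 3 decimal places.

log p(β | y) = −Σ(yᵢ − βxᵢ)²/(2·9) − β²/(2·2) + const.
Setting the derivative to zero: Σxᵢ(yᵢ − βxᵢ)/9 − β/2 = 0, so β = Σxᵢyᵢ / (Σxᵢ² + σ²/τ²).
Σxᵢyᵢ = 1·1 + 2·5 + 5·17 + 3·7 + 1·0 = 117; Σxᵢ² = 40; σ²/τ² = 4.5.
β̂_MAP = 117 / (40 + 4.5) = 117/44.5 ≈ 2.629.

β̂_MAP = 2.629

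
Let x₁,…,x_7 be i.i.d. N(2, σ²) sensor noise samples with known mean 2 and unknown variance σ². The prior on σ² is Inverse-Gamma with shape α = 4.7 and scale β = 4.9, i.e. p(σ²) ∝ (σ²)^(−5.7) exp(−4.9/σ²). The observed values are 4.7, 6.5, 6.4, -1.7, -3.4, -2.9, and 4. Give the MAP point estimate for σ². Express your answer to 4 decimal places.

Sum of squared deviations about the known mean: SS = (4.7−2)² + (6.5−2)² + (6.4−2)² + (-1.7−2)² + (-3.4−2)² + (-2.9−2)² + (4−2)² = 117.76.
The Normal likelihood contributes (σ²)^(−n/2) exp(−SS/(2σ²)), so the posterior is Inverse-Gamma(α + n/2, β + SS/2) = Inverse-Gamma(8.2, 63.78).
The mode of Inverse-Gamma(a, b) is b/(a+1) = 63.78/9.2 ≈ 6.9326.

σ̂²_MAP = 6.9326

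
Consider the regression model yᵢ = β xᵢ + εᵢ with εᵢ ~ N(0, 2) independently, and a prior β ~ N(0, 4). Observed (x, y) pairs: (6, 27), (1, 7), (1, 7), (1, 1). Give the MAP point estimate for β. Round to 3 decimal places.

log p(β | y) = −Σ(yᵢ − βxᵢ)²/(2·2) − β²/(2·4) + const.
Setting the derivative to zero: Σxᵢ(yᵢ − βxᵢ)/2 − β/4 = 0, so β = Σxᵢyᵢ / (Σxᵢ² + σ²/τ²).
Σxᵢyᵢ = 6·27 + 1·7 + 1·7 + 1·1 = 177; Σxᵢ² = 39; σ²/τ² = 0.5.
β̂_MAP = 177 / (39 + 0.5) = 177/39.5 ≈ 4.481.

β̂_MAP = 4.481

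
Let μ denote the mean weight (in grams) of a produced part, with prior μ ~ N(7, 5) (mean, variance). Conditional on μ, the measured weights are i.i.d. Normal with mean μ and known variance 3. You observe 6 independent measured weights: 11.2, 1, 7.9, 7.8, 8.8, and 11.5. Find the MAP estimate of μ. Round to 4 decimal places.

n = 6; x̄ = (11.2 + 1 + 7.9 + 7.8 + 8.8 + 11.5)/6 = 48.2/6 = 241/30 ≈ 8.0333.
For a Normal prior and Normal likelihood with known variance, the posterior is Normal; its mode equals its mean, the precision-weighted average.
Prior precision 1/σ₀² = 1/5 = 0.2; data precision n/σ² = 6/3 = 2.
μ̂ = (0.2·7 + 2·(241/30)) / (0.2 + 2) = (262/15)/2.2 = 262/33 ≈ 7.9394.

μ̂_MAP = 7.9394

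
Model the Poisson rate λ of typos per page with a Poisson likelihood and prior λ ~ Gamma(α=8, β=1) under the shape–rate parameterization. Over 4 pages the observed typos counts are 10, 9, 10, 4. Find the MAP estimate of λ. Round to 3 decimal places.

Σxᵢ = 10+9+10+4 = 33, with n = 4.
Posterior ∝ λ^7e^(−1λ) · λ^33e^(−4λ) = λ^40e^(−5λ), i.e. Gamma(shape=41, rate=5).
The mode of a Gamma(a, b) with a ≥ 1 (shape–rate) is (a−1)/b = 40/5 ≈ 8.000.

λ̂_MAP = 8.000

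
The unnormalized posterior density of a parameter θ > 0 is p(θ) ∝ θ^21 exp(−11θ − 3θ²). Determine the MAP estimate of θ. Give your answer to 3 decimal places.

θ̂_MAP = 1.167

ℓ'(θ) = 21/θ − 11 − 6θ. Setting this to zero and multiplying by θ: 6θ² + 11θ − 21 = 0.
θ = (−11 + √(11² + 4·6·21)) / (2·6) = (−11 + √625) / 12 = (−11 + 25)/12 = 7/6.
ℓ''(θ) = −21/θ² − 6 < 0, confirming a maximum.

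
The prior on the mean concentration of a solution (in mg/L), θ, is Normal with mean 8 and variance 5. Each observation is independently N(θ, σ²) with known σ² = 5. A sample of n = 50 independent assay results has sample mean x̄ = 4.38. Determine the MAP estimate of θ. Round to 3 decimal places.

n = 50, x̄ = 4.38.
For a Normal prior and Normal likelihood with known variance, the posterior is Normal; its mode equals its mean, the precision-weighted average.
Prior precision 1/σ₀² = 1/5 = 0.2; data precision n/σ² = 50/5 = 10.
θ̂ = (0.2·8 + 10·4.38) / (0.2 + 10) = 45.4/10.2 = 227/51 ≈ 4.451.

θ̂_MAP = 4.451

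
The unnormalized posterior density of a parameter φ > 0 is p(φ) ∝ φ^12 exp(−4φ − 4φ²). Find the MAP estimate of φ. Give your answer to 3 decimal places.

ℓ'(φ) = 12/φ − 4 − 8φ. Setting this to zero and multiplying by φ: 8φ² + 4φ − 12 = 0.
φ = (−4 + √(4² + 4·8·12)) / (2·8) = (−4 + √400) / 16 = (−4 + 20)/16 = 1.
ℓ''(φ) = −12/φ² − 8 < 0, confirming a maximum.

φ̂_MAP = 1.000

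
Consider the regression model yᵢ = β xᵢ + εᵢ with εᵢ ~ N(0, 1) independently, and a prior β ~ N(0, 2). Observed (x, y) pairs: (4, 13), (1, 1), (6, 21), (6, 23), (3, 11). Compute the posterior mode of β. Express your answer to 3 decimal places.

β̂_MAP = 3.553

log p(β | y) = −Σ(yᵢ − βxᵢ)²/(2·1) − β²/(2·2) + const.
Setting the derivative to zero: Σxᵢ(yᵢ − βxᵢ)/1 − β/2 = 0, so β = Σxᵢyᵢ / (Σxᵢ² + σ²/τ²).
Σxᵢyᵢ = 4·13 + 1·1 + 6·21 + 6·23 + 3·11 = 350; Σxᵢ² = 98; σ²/τ² = 0.5.
β̂_MAP = 350 / (98 + 0.5) = 350/98.5 ≈ 3.553.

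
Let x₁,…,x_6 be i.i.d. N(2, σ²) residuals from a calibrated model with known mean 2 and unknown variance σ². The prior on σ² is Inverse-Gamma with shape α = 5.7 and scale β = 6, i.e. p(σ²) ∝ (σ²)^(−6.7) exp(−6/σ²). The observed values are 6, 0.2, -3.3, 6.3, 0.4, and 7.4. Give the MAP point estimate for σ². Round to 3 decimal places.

Sum of squared deviations about the known mean: SS = (6−2)² + (0.2−2)² + (-3.3−2)² + (6.3−2)² + (0.4−2)² + (7.4−2)² = 97.54.
The Normal likelihood contributes (σ²)^(−n/2) exp(−SS/(2σ²)), so the posterior is Inverse-Gamma(α + n/2, β + SS/2) = Inverse-Gamma(8.7, 54.77).
The mode of Inverse-Gamma(a, b) is b/(a+1) = 54.77/9.7 ≈ 5.646.

σ̂²_MAP = 5.646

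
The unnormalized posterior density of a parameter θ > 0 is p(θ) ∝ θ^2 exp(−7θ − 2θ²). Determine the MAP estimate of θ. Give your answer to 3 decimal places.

ℓ'(θ) = 2/θ − 7 − 4θ. Setting this to zero and multiplying by θ: 4θ² + 7θ − 2 = 0.
θ = (−7 + √(7² + 4·4·2)) / (2·4) = (−7 + √81) / 8 = (−7 + 9)/8 = 1/4.
ℓ''(θ) = −2/θ² − 4 < 0, confirming a maximum.

θ̂_MAP = 0.250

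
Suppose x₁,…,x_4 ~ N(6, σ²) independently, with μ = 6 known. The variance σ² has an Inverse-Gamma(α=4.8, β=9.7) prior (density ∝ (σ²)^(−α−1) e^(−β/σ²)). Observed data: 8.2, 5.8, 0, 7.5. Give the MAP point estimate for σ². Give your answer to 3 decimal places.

Sum of squared deviations about the known mean: SS = (8.2−6)² + (5.8−6)² + (0−6)² + (7.5−6)² = 43.13.
The Normal likelihood contributes (σ²)^(−n/2) exp(−SS/(2σ²)), so the posterior is Inverse-Gamma(α + n/2, β + SS/2) = Inverse-Gamma(6.8, 31.265).
The mode of Inverse-Gamma(a, b) is b/(a+1) = 31.265/7.8 ≈ 4.008.

σ̂²_MAP = 4.008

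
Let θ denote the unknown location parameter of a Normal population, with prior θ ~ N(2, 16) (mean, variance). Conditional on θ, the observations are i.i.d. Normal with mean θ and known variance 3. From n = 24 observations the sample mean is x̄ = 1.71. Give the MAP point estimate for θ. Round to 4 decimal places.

n = 24, x̄ = 1.71.
For a Normal prior and Normal likelihood with known variance, the posterior is Normal; its mode equals its mean, the precision-weighted average.
Prior precision 1/σ₀² = 1/16 = 0.0625; data precision n/σ² = 24/3 = 8.
θ̂ = (0.0625·2 + 8·1.71) / (0.0625 + 8) = 13.805/8.0625 = 5522/3225 ≈ 1.7122.

θ̂_MAP = 1.7122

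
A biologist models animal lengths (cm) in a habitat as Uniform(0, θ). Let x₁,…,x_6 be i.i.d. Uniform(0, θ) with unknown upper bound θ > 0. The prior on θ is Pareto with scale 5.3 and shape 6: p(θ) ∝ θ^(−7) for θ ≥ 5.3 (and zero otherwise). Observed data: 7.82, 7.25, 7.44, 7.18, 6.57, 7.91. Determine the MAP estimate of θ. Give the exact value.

θ̂_MAP = 7.91

The Uniform(0, θ) likelihood is θ^(−n) for θ ≥ max(xᵢ), zero otherwise. Here max(xᵢ) = 7.91.
Posterior ∝ θ^(−7) · θ^(−6) = θ^(−13) on θ ≥ max(5.3, 7.91) = 7.91.
This density is strictly decreasing in θ, so the posterior mode lies at the lower boundary of the support.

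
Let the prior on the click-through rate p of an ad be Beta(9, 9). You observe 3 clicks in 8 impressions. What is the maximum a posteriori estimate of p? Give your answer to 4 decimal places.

p̂_MAP = 0.4583

Prior: Beta(9, 9).
Data: 3 successes in 8 trials. The binomial likelihood contributes p^3(1−p)^5, so the posterior is Beta(9+3, 9+5) = Beta(12, 14).
For Beta(a, b) with a, b > 1 the mode is (a−1)/(a+b−2) = 11/24 ≈ 0.4583.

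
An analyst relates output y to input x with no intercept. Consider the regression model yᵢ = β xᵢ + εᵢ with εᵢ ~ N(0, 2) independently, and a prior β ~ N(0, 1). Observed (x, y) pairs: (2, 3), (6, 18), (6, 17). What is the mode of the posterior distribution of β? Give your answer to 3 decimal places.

β̂_MAP = 2.769

log p(β | y) = −Σ(yᵢ − βxᵢ)²/(2·2) − β²/(2·1) + const.
Setting the derivative to zero: Σxᵢ(yᵢ − βxᵢ)/2 − β/1 = 0, so β = Σxᵢyᵢ / (Σxᵢ² + σ²/τ²).
Σxᵢyᵢ = 2·3 + 6·18 + 6·17 = 216; Σxᵢ² = 76; σ²/τ² = 2.
β̂_MAP = 216 / (76 + 2) = 216/78 ≈ 2.769.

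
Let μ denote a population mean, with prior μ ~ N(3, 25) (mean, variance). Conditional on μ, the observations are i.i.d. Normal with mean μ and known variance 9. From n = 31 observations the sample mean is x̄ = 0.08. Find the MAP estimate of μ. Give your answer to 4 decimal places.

n = 31, x̄ = 0.08.
For a Normal prior and Normal likelihood with known variance, the posterior is Normal; its mode equals its mean, the precision-weighted average.
Prior precision 1/σ₀² = 1/25 = 0.04; data precision n/σ² = 31/9.
μ̂ = (0.04·3 + (31/9)·0.08) / (0.04 + 31/9) = (89/225)/(784/225) = 89/784 ≈ 0.1135.

μ̂_MAP = 0.1135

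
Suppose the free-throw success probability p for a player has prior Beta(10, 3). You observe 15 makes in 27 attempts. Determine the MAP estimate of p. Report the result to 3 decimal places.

Prior: Beta(10, 3).
Data: 15 successes in 27 trials. The binomial likelihood contributes p^15(1−p)^12, so the posterior is Beta(10+15, 3+12) = Beta(25, 15).
For Beta(a, b) with a, b > 1 the mode is (a−1)/(a+b−2) = 24/38 ≈ 0.632.

p̂_MAP = 0.632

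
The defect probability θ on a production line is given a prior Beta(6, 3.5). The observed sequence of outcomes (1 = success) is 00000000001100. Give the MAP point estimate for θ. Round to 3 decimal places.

θ̂_MAP = 0.326

Prior: Beta(6, 3.5).
Data: 2 successes in 14 trials (from the sequence). The binomial likelihood contributes θ^2(1−θ)^12, so the posterior is Beta(6+2, 3.5+12) = Beta(8, 15.5).
For Beta(a, b) with a, b > 1 the mode is (a−1)/(a+b−2) = 7/21.5 ≈ 0.326.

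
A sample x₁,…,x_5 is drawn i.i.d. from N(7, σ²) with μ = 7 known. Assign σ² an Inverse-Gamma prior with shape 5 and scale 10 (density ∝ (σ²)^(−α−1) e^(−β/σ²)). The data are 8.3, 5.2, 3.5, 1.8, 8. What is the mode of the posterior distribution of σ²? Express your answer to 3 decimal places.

σ̂²_MAP = 3.836

Sum of squared deviations about the known mean: SS = (8.3−7)² + (5.2−7)² + (3.5−7)² + (1.8−7)² + (8−7)² = 45.22.
The Normal likelihood contributes (σ²)^(−n/2) exp(−SS/(2σ²)), so the posterior is Inverse-Gamma(α + n/2, β + SS/2) = Inverse-Gamma(7.5, 32.61).
The mode of Inverse-Gamma(a, b) is b/(a+1) = 32.61/8.5 ≈ 3.836.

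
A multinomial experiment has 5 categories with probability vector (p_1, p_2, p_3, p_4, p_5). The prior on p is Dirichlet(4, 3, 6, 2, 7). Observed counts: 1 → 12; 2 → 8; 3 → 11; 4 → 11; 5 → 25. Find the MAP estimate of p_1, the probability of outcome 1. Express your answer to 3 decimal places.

The posterior is Dirichlet(αᵢ + nᵢ) = Dirichlet(16, 11, 17, 13, 32).
For a Dirichlet(a₁,…,a_K) with all aᵢ > 1, the mode has j-th component (aⱼ − 1)/(Σaᵢ − K).
Here Σaᵢ = 89 and K = 5, so p_1 = (16 − 1)/(89 − 5) = 15/84 ≈ 0.179.

MAP estimate: 0.179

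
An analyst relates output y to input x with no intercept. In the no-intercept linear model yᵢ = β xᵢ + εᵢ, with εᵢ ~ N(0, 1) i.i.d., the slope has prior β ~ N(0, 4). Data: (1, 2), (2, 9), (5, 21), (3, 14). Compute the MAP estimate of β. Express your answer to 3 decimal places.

log p(β | y) = −Σ(yᵢ − βxᵢ)²/(2·1) − β²/(2·4) + const.
Setting the derivative to zero: Σxᵢ(yᵢ − βxᵢ)/1 − β/4 = 0, so β = Σxᵢyᵢ / (Σxᵢ² + σ²/τ²).
Σxᵢyᵢ = 1·2 + 2·9 + 5·21 + 3·14 = 167; Σxᵢ² = 39; σ²/τ² = 0.25.
β̂_MAP = 167 / (39 + 0.25) = 167/39.25 ≈ 4.255.

β̂_MAP = 4.255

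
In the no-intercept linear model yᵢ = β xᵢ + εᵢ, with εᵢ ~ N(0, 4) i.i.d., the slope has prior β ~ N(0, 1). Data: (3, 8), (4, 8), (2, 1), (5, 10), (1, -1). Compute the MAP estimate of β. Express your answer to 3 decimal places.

log p(β | y) = −Σ(yᵢ − βxᵢ)²/(2·4) − β²/(2·1) + const.
Setting the derivative to zero: Σxᵢ(yᵢ − βxᵢ)/4 − β/1 = 0, so β = Σxᵢyᵢ / (Σxᵢ² + σ²/τ²).
Σxᵢyᵢ = 3·8 + 4·8 + 2·1 + 5·10 + 1·(-1) = 107; Σxᵢ² = 55; σ²/τ² = 4.
β̂_MAP = 107 / (55 + 4) = 107/59 ≈ 1.814.

β̂_MAP = 1.814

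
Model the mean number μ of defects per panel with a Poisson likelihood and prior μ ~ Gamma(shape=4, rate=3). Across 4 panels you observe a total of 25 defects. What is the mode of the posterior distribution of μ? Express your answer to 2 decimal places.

μ̂_MAP = 4.00

Σxᵢ = 25, n = 4.
Posterior ∝ μ^3e^(−3μ) · μ^25e^(−4μ) = μ^28e^(−7μ), i.e. Gamma(shape=29, rate=7).
The mode of a Gamma(a, b) with a ≥ 1 (shape–rate) is (a−1)/b = 28/7 ≈ 4.00.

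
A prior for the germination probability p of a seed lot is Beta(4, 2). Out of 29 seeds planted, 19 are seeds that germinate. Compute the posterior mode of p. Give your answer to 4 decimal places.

Prior: Beta(4, 2).
Data: 19 successes in 29 trials. The binomial likelihood contributes p^19(1−p)^10, so the posterior is Beta(4+19, 2+10) = Beta(23, 12).
For Beta(a, b) with a, b > 1 the mode is (a−1)/(a+b−2) = 22/33 ≈ 0.6667.

p̂_MAP = 0.6667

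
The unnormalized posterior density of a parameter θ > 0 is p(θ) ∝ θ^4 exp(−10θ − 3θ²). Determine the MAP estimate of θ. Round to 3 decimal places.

θ̂_MAP = 0.333

ℓ'(θ) = 4/θ − 10 − 6θ. Setting this to zero and multiplying by θ: 6θ² + 10θ − 4 = 0.
θ = (−10 + √(10² + 4·6·4)) / (2·6) = (−10 + √196) / 12 = (−10 + 14)/12 = 1/3.
ℓ''(θ) = −4/θ² − 6 < 0, confirming a maximum.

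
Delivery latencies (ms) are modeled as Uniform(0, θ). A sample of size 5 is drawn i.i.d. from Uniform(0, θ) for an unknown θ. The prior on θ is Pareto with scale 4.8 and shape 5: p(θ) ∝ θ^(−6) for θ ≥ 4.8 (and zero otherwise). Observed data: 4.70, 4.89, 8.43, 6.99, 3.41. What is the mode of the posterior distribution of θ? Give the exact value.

θ̂_MAP = 8.43

The Uniform(0, θ) likelihood is θ^(−n) for θ ≥ max(xᵢ), zero otherwise. Here max(xᵢ) = 8.43.
Posterior ∝ θ^(−6) · θ^(−5) = θ^(−11) on θ ≥ max(4.8, 8.43) = 8.43.
This density is strictly decreasing in θ, so the posterior mode lies at the lower boundary of the support.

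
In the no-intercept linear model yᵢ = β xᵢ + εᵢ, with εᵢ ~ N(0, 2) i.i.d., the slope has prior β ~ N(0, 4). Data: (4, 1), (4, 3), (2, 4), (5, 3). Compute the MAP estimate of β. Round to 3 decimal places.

log p(β | y) = −Σ(yᵢ − βxᵢ)²/(2·2) − β²/(2·4) + const.
Setting the derivative to zero: Σxᵢ(yᵢ − βxᵢ)/2 − β/4 = 0, so β = Σxᵢyᵢ / (Σxᵢ² + σ²/τ²).
Σxᵢyᵢ = 4·1 + 4·3 + 2·4 + 5·3 = 39; Σxᵢ² = 61; σ²/τ² = 0.5.
β̂_MAP = 39 / (61 + 0.5) = 39/61.5 ≈ 0.634.

β̂_MAP = 0.634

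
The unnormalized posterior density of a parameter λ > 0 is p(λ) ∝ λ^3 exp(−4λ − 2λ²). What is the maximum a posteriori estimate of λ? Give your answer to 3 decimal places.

λ̂_MAP = 0.500

ℓ'(λ) = 3/λ − 4 − 4λ. Setting this to zero and multiplying by λ: 4λ² + 4λ − 3 = 0.
λ = (−4 + √(4² + 4·4·3)) / (2·4) = (−4 + √64) / 8 = (−4 + 8)/8 = 1/2.
ℓ''(λ) = −3/λ² − 4 < 0, confirming a maximum.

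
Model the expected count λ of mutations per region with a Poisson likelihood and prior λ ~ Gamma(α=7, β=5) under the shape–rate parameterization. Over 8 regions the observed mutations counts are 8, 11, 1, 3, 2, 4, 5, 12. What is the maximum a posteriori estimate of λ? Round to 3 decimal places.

λ̂_MAP = 4.000

Σxᵢ = 8+11+1+3+2+4+5+12 = 46, with n = 8.
Posterior ∝ λ^6e^(−5λ) · λ^46e^(−8λ) = λ^52e^(−13λ), i.e. Gamma(shape=53, rate=13).
The mode of a Gamma(a, b) with a ≥ 1 (shape–rate) is (a−1)/b = 52/13 ≈ 4.000.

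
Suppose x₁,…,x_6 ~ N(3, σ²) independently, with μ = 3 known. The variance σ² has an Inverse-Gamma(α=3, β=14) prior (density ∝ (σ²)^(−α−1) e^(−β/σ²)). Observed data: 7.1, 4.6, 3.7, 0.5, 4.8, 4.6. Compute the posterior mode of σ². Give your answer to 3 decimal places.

σ̂²_MAP = 4.279

Sum of squared deviations about the known mean: SS = (7.1−3)² + (4.6−3)² + (3.7−3)² + (0.5−3)² + (4.8−3)² + (4.6−3)² = 31.91.
The Normal likelihood contributes (σ²)^(−n/2) exp(−SS/(2σ²)), so the posterior is Inverse-Gamma(α + n/2, β + SS/2) = Inverse-Gamma(6, 29.955).
The mode of Inverse-Gamma(a, b) is b/(a+1) = 29.955/7 ≈ 4.279.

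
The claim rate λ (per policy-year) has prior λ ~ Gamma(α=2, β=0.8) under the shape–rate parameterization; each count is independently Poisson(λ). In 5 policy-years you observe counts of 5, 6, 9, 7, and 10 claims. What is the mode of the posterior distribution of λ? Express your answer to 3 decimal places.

λ̂_MAP = 6.552

Σxᵢ = 5+6+9+7+10 = 37, with n = 5.
Posterior ∝ λe^(−0.8λ) · λ^37e^(−5λ) = λ^38e^(−5.8λ), i.e. Gamma(shape=39, rate=5.8).
The mode of a Gamma(a, b) with a ≥ 1 (shape–rate) is (a−1)/b = 38/5.8 ≈ 6.552.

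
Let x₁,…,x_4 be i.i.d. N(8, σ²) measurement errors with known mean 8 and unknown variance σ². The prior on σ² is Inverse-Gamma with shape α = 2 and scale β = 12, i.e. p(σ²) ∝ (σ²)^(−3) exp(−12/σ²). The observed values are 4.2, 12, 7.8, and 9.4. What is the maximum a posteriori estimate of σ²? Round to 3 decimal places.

Sum of squared deviations about the known mean: SS = (4.2−8)² + (12−8)² + (7.8−8)² + (9.4−8)² = 32.44.
The Normal likelihood contributes (σ²)^(−n/2) exp(−SS/(2σ²)), so the posterior is Inverse-Gamma(α + n/2, β + SS/2) = Inverse-Gamma(4, 28.22).
The mode of Inverse-Gamma(a, b) is b/(a+1) = 28.22/5 ≈ 5.644.

σ̂²_MAP = 5.644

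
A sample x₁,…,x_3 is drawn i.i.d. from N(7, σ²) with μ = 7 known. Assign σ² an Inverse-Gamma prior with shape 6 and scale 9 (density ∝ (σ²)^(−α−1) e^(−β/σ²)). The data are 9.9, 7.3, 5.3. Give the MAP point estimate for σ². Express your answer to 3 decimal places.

Sum of squared deviations about the known mean: SS = (9.9−7)² + (7.3−7)² + (5.3−7)² = 11.39.
The Normal likelihood contributes (σ²)^(−n/2) exp(−SS/(2σ²)), so the posterior is Inverse-Gamma(α + n/2, β + SS/2) = Inverse-Gamma(7.5, 14.695).
The mode of Inverse-Gamma(a, b) is b/(a+1) = 14.695/8.5 ≈ 1.729.

σ̂²_MAP = 1.729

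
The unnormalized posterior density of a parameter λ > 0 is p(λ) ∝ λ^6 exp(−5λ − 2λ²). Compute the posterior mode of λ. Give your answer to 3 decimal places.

λ̂_MAP = 0.750

ℓ'(λ) = 6/λ − 5 − 4λ. Setting this to zero and multiplying by λ: 4λ² + 5λ − 6 = 0.
λ = (−5 + √(5² + 4·4·6)) / (2·4) = (−5 + √121) / 8 = (−5 + 11)/8 = 3/4.
ℓ''(λ) = −6/λ² − 4 < 0, confirming a maximum.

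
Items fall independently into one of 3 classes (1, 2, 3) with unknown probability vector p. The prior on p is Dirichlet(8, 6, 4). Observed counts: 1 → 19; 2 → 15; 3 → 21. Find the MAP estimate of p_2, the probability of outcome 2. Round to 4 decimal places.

The posterior is Dirichlet(αᵢ + nᵢ) = Dirichlet(27, 21, 25).
For a Dirichlet(a₁,…,a_K) with all aᵢ > 1, the mode has j-th component (aⱼ − 1)/(Σaᵢ − K).
Here Σaᵢ = 73 and K = 3, so p_2 = (21 − 1)/(73 − 3) = 20/70 ≈ 0.2857.

MAP estimate: 0.2857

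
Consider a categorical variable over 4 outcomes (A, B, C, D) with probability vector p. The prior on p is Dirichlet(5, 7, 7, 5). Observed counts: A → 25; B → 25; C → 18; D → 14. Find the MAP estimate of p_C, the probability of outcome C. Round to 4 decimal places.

MAP estimate of p_C = 0.2353

The posterior is Dirichlet(αᵢ + nᵢ) = Dirichlet(30, 32, 25, 19).
For a Dirichlet(a₁,…,a_K) with all aᵢ > 1, the mode has j-th component (aⱼ − 1)/(Σaᵢ − K).
Here Σaᵢ = 106 and K = 4, so p_C = (25 − 1)/(106 − 4) = 24/102 ≈ 0.2353.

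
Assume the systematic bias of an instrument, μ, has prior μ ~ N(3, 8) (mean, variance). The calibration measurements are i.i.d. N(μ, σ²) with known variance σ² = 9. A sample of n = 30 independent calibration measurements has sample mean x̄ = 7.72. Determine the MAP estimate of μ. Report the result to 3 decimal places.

μ̂_MAP = 7.549

n = 30, x̄ = 7.72.
For a Normal prior and Normal likelihood with known variance, the posterior is Normal; its mode equals its mean, the precision-weighted average.
Prior precision 1/σ₀² = 1/8 = 0.125; data precision n/σ² = 30/9 = 10/3.
μ̂ = (0.125·3 + (10/3)·7.72) / (0.125 + 10/3) = (3133/120)/(83/24) = 3133/415 ≈ 7.549.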